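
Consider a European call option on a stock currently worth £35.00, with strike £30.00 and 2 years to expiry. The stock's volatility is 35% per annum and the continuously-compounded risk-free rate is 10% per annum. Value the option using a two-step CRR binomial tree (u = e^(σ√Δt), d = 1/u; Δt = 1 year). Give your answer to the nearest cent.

£12.43

CRR parameters: u = e^(σ√Δt) = e^(0.35·√1) = 1.4191, d = 1/u = 0.7047
Per-period rate: rΔt = 0.1·1 = 0.1, so R = e^0.1 = 1.1052
Risk-neutral probability p = (e^0.1 − 0.7047)/(1.4191 − 0.7047) = 0.4005/0.7144 = 0.5606
Terminal stock prices: S_uu = 70.48, S_ud = 35, S_dd = 17.38
Terminal payoffs (S − K): max(40.48, 0) = 40.48, max(5, 0) = 5, max(-12.62, 0) = 0
Node u (S = 49.67): V_u = e^(−0.1)·[0.5606·40.4813 + 0.4394·5.0000] = 22.5222
Node d (S = 24.66): V_d = e^(−0.1)·[0.5606·5.0000 + 0.4394·0.0000] = 2.5363
Node 0 (S = 35): V_0 = e^(−0.1)·[0.5606·22.5222 + 0.4394·2.5363] = 12.4329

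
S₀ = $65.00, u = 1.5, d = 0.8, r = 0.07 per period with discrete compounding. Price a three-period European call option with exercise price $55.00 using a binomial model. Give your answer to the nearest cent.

$24.21

Risk-neutral probability p = (1 + 0.07 − 0.8)/(1.5 − 0.8) = 0.2700/0.7000 = 0.3857
Terminal stock prices: S_uuu = 219.4, S_uud = 117, S_udd = 62.4, S_ddd = 33.28
Terminal payoffs (S − K): max(164.4, 0) = 164.4, max(62, 0) = 62, max(7.4, 0) = 7.4, max(-21.72, 0) = 0
Node uu (S = 146.2): V_uu = 1/1.07·[0.3857·164.3750 + 0.6143·62.0000] = 94.8481
Node ud (S = 78): V_ud = 1/1.07·[0.3857·62.0000 + 0.6143·7.4000] = 26.5981
Node dd (S = 41.6): V_dd = 1/1.07·[0.3857·7.4000 + 0.6143·0.0000] = 2.6676
Node u (S = 97.5): V_u = 1/1.07·[0.3857·94.8481 + 0.6143·26.5981] = 49.4609
Node d (S = 52): V_d = 1/1.07·[0.3857·26.5981 + 0.6143·2.6676] = 11.1196
Node 0 (S = 65): V_0 = 1/1.07·[0.3857·49.4609 + 0.6143·11.1196] = 24.2134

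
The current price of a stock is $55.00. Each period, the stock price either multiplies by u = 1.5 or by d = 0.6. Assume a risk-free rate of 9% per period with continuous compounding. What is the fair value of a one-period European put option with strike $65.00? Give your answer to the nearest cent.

$13.19

Risk-neutral probability p = (e^0.09 − 0.6)/(1.5 − 0.6) = 0.4942/0.9000 = 0.5491
Terminal stock prices: S_u = 82.5, S_d = 33
Terminal payoffs (K − S): max(-17.5, 0) = 0, max(32, 0) = 32
Node 0 (S = 55): V_0 = e^(−0.09)·[0.5491·0.0000 + 0.4509·32.0000] = 13.1874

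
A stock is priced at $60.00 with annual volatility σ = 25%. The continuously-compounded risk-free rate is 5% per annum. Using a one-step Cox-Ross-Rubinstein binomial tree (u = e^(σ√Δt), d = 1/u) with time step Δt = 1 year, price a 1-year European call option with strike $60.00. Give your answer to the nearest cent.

$8.74

CRR parameters: u = e^(σ√Δt) = e^(0.25·√1) = 1.2840, d = 1/u = 0.7788
Per-period rate: rΔt = 0.05·1 = 0.05, so R = e^0.05 = 1.0513
Risk-neutral probability p = (e^0.05 − 0.7788)/(1.2840 − 0.7788) = 0.2725/0.5052 = 0.5393
Terminal stock prices: S_u = 77.04, S_d = 46.73
Terminal payoffs (S − K): max(17.04, 0) = 17.04, max(-13.27, 0) = 0
Node 0 (S = 60): V_0 = e^(−0.05)·[0.5393·17.0415 + 0.4607·0.0000] = 8.7424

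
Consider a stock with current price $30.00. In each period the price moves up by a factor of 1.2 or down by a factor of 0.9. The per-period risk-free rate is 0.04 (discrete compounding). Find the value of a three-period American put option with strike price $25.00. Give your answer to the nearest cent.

Risk-neutral probability p = (1 + 0.04 − 0.9)/(1.2 − 0.9) = 0.1400/0.3000 = 0.4667
Terminal stock prices: S_uuu = 51.84, S_uud = 38.88, S_udd = 29.16, S_ddd = 21.87
Terminal payoffs (K − S): max(-26.84, 0) = 0, max(-13.88, 0) = 0, max(-4.16, 0) = 0, max(3.13, 0) = 3.13
Node uu (S = 43.2): continuation = 1/1.04·[0.4667·0.0000 + 0.5333·0.0000] = 0.0000; exercise value = 0.0000 ≤ continuation, so V_uu = 0.0000
Node ud (S = 32.4): continuation = 1/1.04·[0.4667·0.0000 + 0.5333·0.0000] = 0.0000; exercise value = 0.0000 ≤ continuation, so V_ud = 0.0000
Node dd (S = 24.3): continuation = 1/1.04·[0.4667·0.0000 + 0.5333·3.1300] = 1.6051; exercise value = 0.7000 ≤ continuation, so V_dd = 1.6051
Node u (S = 36): continuation = 1/1.04·[0.4667·0.0000 + 0.5333·0.0000] = 0.0000; exercise value = 0.0000 ≤ continuation, so V_u = 0.0000
Node d (S = 27): continuation = 1/1.04·[0.4667·0.0000 + 0.5333·1.6051] = 0.8231; exercise value = 0.0000 ≤ continuation, so V_d = 0.8231
Node 0 (S = 30): continuation = 1/1.04·[0.4667·0.0000 + 0.5333·0.8231] = 0.4221; exercise value = 0.0000 ≤ continuation, so V_0 = 0.4221

$0.42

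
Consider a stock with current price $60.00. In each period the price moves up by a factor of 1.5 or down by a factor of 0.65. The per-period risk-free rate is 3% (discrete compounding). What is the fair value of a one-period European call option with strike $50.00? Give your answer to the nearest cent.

$17.36

Risk-neutral probability p = (1 + 0.03 − 0.65)/(1.5 − 0.65) = 0.3800/0.8500 = 0.4471
Terminal stock prices: S_u = 90, S_d = 39
Terminal payoffs (S − K): max(40, 0) = 40, max(-11, 0) = 0
Node 0 (S = 60): V_0 = 1/1.03·[0.4471·40.0000 + 0.5529·0.0000] = 17.3615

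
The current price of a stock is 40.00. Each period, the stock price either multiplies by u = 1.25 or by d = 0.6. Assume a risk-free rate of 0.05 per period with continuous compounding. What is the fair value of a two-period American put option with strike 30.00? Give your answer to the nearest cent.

1.74

Risk-neutral probability p = (e^0.05 − 0.6)/(1.25 − 0.6) = 0.4513/0.6500 = 0.6943
Terminal stock prices: S_uu = 62.5, S_ud = 30, S_dd = 14.4
Terminal payoffs (K − S): max(-32.5, 0) = 0, max(0, 0) = 0, max(15.6, 0) = 15.6
Node u (S = 50): continuation = e^(−0.05)·[0.6943·0.0000 + 0.3057·0.0000] = 0.0000; exercise value = 0.0000 ≤ continuation, so V_u = 0.0000
Node d (S = 24): continuation = e^(−0.05)·[0.6943·0.0000 + 0.3057·15.6000] = 4.5369; exercise value = 6.0000 > continuation, so V_d = 6.0000 (exercise)
Node 0 (S = 40): continuation = e^(−0.05)·[0.6943·0.0000 + 0.3057·6.0000] = 1.7450; exercise value = 0.0000 ≤ continuation, so V_0 = 1.7450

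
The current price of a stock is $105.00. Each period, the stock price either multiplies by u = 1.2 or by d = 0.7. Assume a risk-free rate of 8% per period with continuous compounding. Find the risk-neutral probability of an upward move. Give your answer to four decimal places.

p = 0.7666

Risk-neutral probability p = (e^0.08 − 0.7)/(1.2 − 0.7) = 0.3833/0.5000 = 0.7666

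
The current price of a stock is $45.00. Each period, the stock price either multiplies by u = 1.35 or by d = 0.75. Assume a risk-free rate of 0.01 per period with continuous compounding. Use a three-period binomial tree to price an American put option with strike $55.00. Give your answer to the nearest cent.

$14.97

Risk-neutral probability p = (e^0.01 − 0.75)/(1.35 − 0.75) = 0.2601/0.6000 = 0.4334
Terminal stock prices: S_uuu = 110.7, S_uud = 61.51, S_udd = 34.17, S_ddd = 18.98
Terminal payoffs (K − S): max(-55.72, 0) = 0, max(-6.509, 0) = 0, max(20.83, 0) = 20.83, max(36.02, 0) = 36.02
Node uu (S = 82.01): continuation = e^(−0.01)·[0.4334·0.0000 + 0.5666·0.0000] = 0.0000; exercise value = 0.0000 ≤ continuation, so V_uu = 0.0000
Node ud (S = 45.56): continuation = e^(−0.01)·[0.4334·0.0000 + 0.5666·20.8281] = 11.6834; exercise value = 9.4375 ≤ continuation, so V_ud = 11.6834
Node dd (S = 25.31): continuation = e^(−0.01)·[0.4334·20.8281 + 0.5666·36.0156] = 29.1402; exercise value = 29.6875 > continuation, so V_dd = 29.6875 (exercise)
Node u (S = 60.75): continuation = e^(−0.01)·[0.4334·0.0000 + 0.5666·11.6834] = 6.5538; exercise value = 0.0000 ≤ continuation, so V_u = 6.5538
Node d (S = 33.75): continuation = e^(−0.01)·[0.4334·11.6834 + 0.5666·29.6875] = 21.6665; exercise value = 21.2500 ≤ continuation, so V_d = 21.6665
Node 0 (S = 45): continuation = e^(−0.01)·[0.4334·6.5538 + 0.5666·21.6665] = 14.9660; exercise value = 10.0000 ≤ continuation, so V_0 = 14.9660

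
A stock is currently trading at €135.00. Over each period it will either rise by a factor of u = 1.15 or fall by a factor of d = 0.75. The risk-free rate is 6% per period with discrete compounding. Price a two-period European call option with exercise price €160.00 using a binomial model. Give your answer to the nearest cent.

Risk-neutral probability p = (1 + 0.06 − 0.75)/(1.15 − 0.75) = 0.3100/0.4000 = 0.7750
Terminal stock prices: S_uu = 178.5, S_ud = 116.4, S_dd = 75.94
Terminal payoffs (S − K): max(18.54, 0) = 18.54, max(-43.56, 0) = 0, max(-84.06, 0) = 0
Node u (S = 155.2): V_u = 1/1.06·[0.7750·18.5375 + 0.2250·0.0000] = 13.5534
Node d (S = 101.2): V_d = 1/1.06·[0.7750·0.0000 + 0.2250·0.0000] = 0.0000
Node 0 (S = 135): V_0 = 1/1.06·[0.7750·13.5534 + 0.2250·0.0000] = 9.9093

€9.91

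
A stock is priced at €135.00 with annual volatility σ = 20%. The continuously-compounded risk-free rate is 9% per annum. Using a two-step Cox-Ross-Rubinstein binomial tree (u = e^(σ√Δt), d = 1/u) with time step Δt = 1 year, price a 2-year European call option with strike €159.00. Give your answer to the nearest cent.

€16.57

CRR parameters: u = e^(σ√Δt) = e^(0.2·√1) = 1.2214, d = 1/u = 0.8187
Per-period rate: rΔt = 0.09·1 = 0.09, so R = e^0.09 = 1.0942
Risk-neutral probability p = (e^0.09 − 0.8187)/(1.2214 − 0.8187) = 0.2754/0.4027 = 0.6840
Terminal stock prices: S_uu = 201.4, S_ud = 135, S_dd = 90.49
Terminal payoffs (S − K): max(42.4, 0) = 42.4, max(-24, 0) = 0, max(-68.51, 0) = 0
Node u (S = 164.9): V_u = e^(−0.09)·[0.6840·42.3963 + 0.3160·0.0000] = 26.5047
Node d (S = 110.5): V_d = e^(−0.09)·[0.6840·0.0000 + 0.3160·0.0000] = 0.0000
Node 0 (S = 135): V_0 = e^(−0.09)·[0.6840·26.5047 + 0.3160·0.0000] = 16.5698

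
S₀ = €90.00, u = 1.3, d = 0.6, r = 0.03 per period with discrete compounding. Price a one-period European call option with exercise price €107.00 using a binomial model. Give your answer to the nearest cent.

Risk-neutral probability p = (1 + 0.03 − 0.6)/(1.3 − 0.6) = 0.4300/0.7000 = 0.6143
Terminal stock prices: S_u = 117, S_d = 54
Terminal payoffs (S − K): max(10, 0) = 10, max(-53, 0) = 0
Node 0 (S = 90): V_0 = 1/1.03·[0.6143·10.0000 + 0.3857·0.0000] = 5.9639

€5.96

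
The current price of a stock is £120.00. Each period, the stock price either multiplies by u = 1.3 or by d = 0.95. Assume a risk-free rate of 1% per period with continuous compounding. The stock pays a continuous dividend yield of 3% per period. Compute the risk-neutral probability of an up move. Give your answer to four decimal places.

p = 0.0863

Per-period risk-free factor R = e^0.01 = 1.0101; dividend-adjusted growth = e^(0.01−0.03) = 0.9802.
Risk-neutral probability p = (0.9802 − 0.95)/(1.3 − 0.95) = 0.0302/0.3500 = 0.0863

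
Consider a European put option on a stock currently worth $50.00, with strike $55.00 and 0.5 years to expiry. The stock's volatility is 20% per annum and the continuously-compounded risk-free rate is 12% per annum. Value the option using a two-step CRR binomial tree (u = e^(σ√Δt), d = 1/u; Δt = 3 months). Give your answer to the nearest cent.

CRR parameters: u = e^(σ√Δt) = e^(0.2·√0.25) = 1.1052, d = 1/u = 0.9048
Per-period rate: rΔt = 0.12·0.25 = 0.03, so R = e^0.03 = 1.0305
Risk-neutral probability p = (e^0.03 − 0.9048)/(1.1052 − 0.9048) = 0.1256/0.2003 = 0.6270
Terminal stock prices: S_uu = 61.07, S_ud = 50, S_dd = 40.94
Terminal payoffs (K − S): max(-6.07, 0) = 0, max(5, 0) = 5, max(14.06, 0) = 14.06
Node u (S = 55.26): V_u = e^(−0.03)·[0.6270·0.0000 + 0.3730·5.0000] = 1.8097
Node d (S = 45.24): V_d = e^(−0.03)·[0.6270·5.0000 + 0.3730·14.0635] = 8.1326
Node 0 (S = 50): V_0 = e^(−0.03)·[0.6270·1.8097 + 0.3730·8.1326] = 4.0447

$4.04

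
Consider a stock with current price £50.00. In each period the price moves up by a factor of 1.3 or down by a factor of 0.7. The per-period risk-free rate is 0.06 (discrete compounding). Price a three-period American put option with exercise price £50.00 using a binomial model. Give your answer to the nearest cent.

Risk-neutral probability p = (1 + 0.06 − 0.7)/(1.3 − 0.7) = 0.3600/0.6000 = 0.6000
Terminal stock prices: S_uuu = 109.9, S_uud = 59.15, S_udd = 31.85, S_ddd = 17.15
Terminal payoffs (K − S): max(-59.85, 0) = 0, max(-9.15, 0) = 0, max(18.15, 0) = 18.15, max(32.85, 0) = 32.85
Node uu (S = 84.5): continuation = 1/1.06·[0.6000·0.0000 + 0.4000·0.0000] = 0.0000; exercise value = 0.0000 ≤ continuation, so V_uu = 0.0000
Node ud (S = 45.5): continuation = 1/1.06·[0.6000·0.0000 + 0.4000·18.1500] = 6.8491; exercise value = 4.5000 ≤ continuation, so V_ud = 6.8491
Node dd (S = 24.5): continuation = 1/1.06·[0.6000·18.1500 + 0.4000·32.8500] = 22.6698; exercise value = 25.5000 > continuation, so V_dd = 25.5000 (exercise)
Node u (S = 65): continuation = 1/1.06·[0.6000·0.0000 + 0.4000·6.8491] = 2.5845; exercise value = 0.0000 ≤ continuation, so V_u = 2.5845
Node d (S = 35): continuation = 1/1.06·[0.6000·6.8491 + 0.4000·25.5000] = 13.4995; exercise value = 15.0000 > continuation, so V_d = 15.0000 (exercise)
Node 0 (S = 50): continuation = 1/1.06·[0.6000·2.5845 + 0.4000·15.0000] = 7.1233; exercise value = 0.0000 ≤ continuation, so V_0 = 7.1233

£7.12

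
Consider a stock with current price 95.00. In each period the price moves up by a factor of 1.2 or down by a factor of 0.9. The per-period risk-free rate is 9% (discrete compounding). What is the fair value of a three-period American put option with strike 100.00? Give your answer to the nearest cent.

Risk-neutral probability p = (1 + 0.09 − 0.9)/(1.2 − 0.9) = 0.1900/0.3000 = 0.6333
Terminal stock prices: S_uuu = 164.2, S_uud = 123.1, S_udd = 92.34, S_ddd = 69.26
Terminal payoffs (K − S): max(-64.16, 0) = 0, max(-23.12, 0) = 0, max(7.66, 0) = 7.66, max(30.74, 0) = 30.74
Node uu (S = 136.8): continuation = 1/1.09·[0.6333·0.0000 + 0.3667·0.0000] = 0.0000; exercise value = 0.0000 ≤ continuation, so V_uu = 0.0000
Node ud (S = 102.6): continuation = 1/1.09·[0.6333·0.0000 + 0.3667·7.6600] = 2.5768; exercise value = 0.0000 ≤ continuation, so V_ud = 2.5768
Node dd (S = 76.95): continuation = 1/1.09·[0.6333·7.6600 + 0.3667·30.7450] = 14.7931; exercise value = 23.0500 > continuation, so V_dd = 23.0500 (exercise)
Node u (S = 114): continuation = 1/1.09·[0.6333·0.0000 + 0.3667·2.5768] = 0.8668; exercise value = 0.0000 ≤ continuation, so V_u = 0.8668
Node d (S = 85.5): continuation = 1/1.09·[0.6333·2.5768 + 0.3667·23.0500] = 9.2510; exercise value = 14.5000 > continuation, so V_d = 14.5000 (exercise)
Node 0 (S = 95): continuation = 1/1.09·[0.6333·0.8668 + 0.3667·14.5000] = 5.3813; exercise value = 5.0000 ≤ continuation, so V_0 = 5.3813

5.38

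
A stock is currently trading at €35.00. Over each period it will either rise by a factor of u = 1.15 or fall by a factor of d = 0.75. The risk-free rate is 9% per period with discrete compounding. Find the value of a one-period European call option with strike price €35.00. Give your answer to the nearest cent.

€4.09

Risk-neutral probability p = (1 + 0.09 − 0.75)/(1.15 − 0.75) = 0.3400/0.4000 = 0.8500
Terminal stock prices: S_u = 40.25, S_d = 26.25
Terminal payoffs (S − K): max(5.25, 0) = 5.25, max(-8.75, 0) = 0
Node 0 (S = 35): V_0 = 1/1.09·[0.8500·5.2500 + 0.1500·0.0000] = 4.0940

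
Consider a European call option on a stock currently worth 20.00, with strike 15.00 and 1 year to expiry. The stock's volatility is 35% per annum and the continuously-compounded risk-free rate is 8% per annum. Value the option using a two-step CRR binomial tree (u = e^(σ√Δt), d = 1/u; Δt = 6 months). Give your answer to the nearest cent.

CRR parameters: u = e^(σ√Δt) = e^(0.35·√0.5) = 1.2808, d = 1/u = 0.7808
Per-period rate: rΔt = 0.08·0.5 = 0.04, so R = e^0.04 = 1.0408
Risk-neutral probability p = (e^0.04 − 0.7808)/(1.2808 − 0.7808) = 0.2601/0.5000 = 0.5201
Terminal stock prices: S_uu = 32.81, S_ud = 20, S_dd = 12.19
Terminal payoffs (S − K): max(17.81, 0) = 17.81, max(5, 0) = 5, max(-2.808, 0) = 0
Node u (S = 25.62): V_u = e^(−0.04)·[0.5201·17.8091 + 0.4799·5.0000] = 11.2042
Node d (S = 15.62): V_d = e^(−0.04)·[0.5201·5.0000 + 0.4799·0.0000] = 2.4983
Node 0 (S = 20): V_0 = e^(−0.04)·[0.5201·11.2042 + 0.4799·2.4983] = 6.7504

6.75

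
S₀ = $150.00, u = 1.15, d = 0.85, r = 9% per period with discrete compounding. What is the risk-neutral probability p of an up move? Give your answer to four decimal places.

Risk-neutral probability p = (1 + 0.09 − 0.85)/(1.15 − 0.85) = 0.2400/0.3000 = 0.8000

p = 0.8000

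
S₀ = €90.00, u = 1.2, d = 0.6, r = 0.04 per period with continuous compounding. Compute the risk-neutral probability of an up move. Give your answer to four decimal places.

p = 0.7347

Risk-neutral probability p = (e^0.04 − 0.6)/(1.2 − 0.6) = 0.4408/0.6000 = 0.7347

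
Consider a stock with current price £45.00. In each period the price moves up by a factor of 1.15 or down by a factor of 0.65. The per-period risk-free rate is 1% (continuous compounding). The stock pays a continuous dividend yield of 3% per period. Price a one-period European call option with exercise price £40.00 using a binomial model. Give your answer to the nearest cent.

Per-period risk-free factor R = e^0.01 = 1.0101; dividend-adjusted growth = e^(0.01−0.03) = 0.9802.
Risk-neutral probability p = (0.9802 − 0.65)/(1.15 − 0.65) = 0.3302/0.5000 = 0.6604
Terminal stock prices: S_u = 51.75, S_d = 29.25
Terminal payoffs (S − K): max(11.75, 0) = 11.75, max(-10.75, 0) = 0
Node 0 (S = 45): V_0 = e^(−0.01)·[0.6604·11.7500 + 0.3396·0.0000] = 7.6825

£7.68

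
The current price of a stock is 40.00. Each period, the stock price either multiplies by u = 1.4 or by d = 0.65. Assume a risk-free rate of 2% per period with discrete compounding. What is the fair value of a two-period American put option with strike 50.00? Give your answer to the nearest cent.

Risk-neutral probability p = (1 + 0.02 − 0.65)/(1.4 − 0.65) = 0.3700/0.7500 = 0.4933
Terminal stock prices: S_uu = 78.4, S_ud = 36.4, S_dd = 16.9
Terminal payoffs (K − S): max(-28.4, 0) = 0, max(13.6, 0) = 13.6, max(33.1, 0) = 33.1
Node u (S = 56): continuation = 1/1.02·[0.4933·0.0000 + 0.5067·13.6000] = 6.7556; exercise value = 0.0000 ≤ continuation, so V_u = 6.7556
Node d (S = 26): continuation = 1/1.02·[0.4933·13.6000 + 0.5067·33.1000] = 23.0196; exercise value = 24.0000 > continuation, so V_d = 24.0000 (exercise)
Node 0 (S = 40): continuation = 1/1.02·[0.4933·6.7556 + 0.5067·24.0000] = 15.1890; exercise value = 10.0000 ≤ continuation, so V_0 = 15.1890

15.19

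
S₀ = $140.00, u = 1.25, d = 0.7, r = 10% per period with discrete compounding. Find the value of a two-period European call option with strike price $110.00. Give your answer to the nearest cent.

$51.64

Risk-neutral probability p = (1 + 0.1 − 0.7)/(1.25 − 0.7) = 0.4000/0.5500 = 0.7273
Terminal stock prices: S_uu = 218.8, S_ud = 122.5, S_dd = 68.6
Terminal payoffs (S − K): max(108.8, 0) = 108.8, max(12.5, 0) = 12.5, max(-41.4, 0) = 0
Node u (S = 175): V_u = 1/1.1·[0.7273·108.7500 + 0.2727·12.5000] = 75.0000
Node d (S = 98): V_d = 1/1.1·[0.7273·12.5000 + 0.2727·0.0000] = 8.2645
Node 0 (S = 140): V_0 = 1/1.1·[0.7273·75.0000 + 0.2727·8.2645] = 51.6358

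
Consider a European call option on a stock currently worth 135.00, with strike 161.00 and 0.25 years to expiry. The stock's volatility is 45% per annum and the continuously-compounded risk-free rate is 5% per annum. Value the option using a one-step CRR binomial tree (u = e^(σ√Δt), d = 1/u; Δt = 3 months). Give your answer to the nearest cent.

CRR parameters: u = e^(σ√Δt) = e^(0.45·√0.25) = 1.2523, d = 1/u = 0.7985
Per-period rate: rΔt = 0.05·0.25 = 0.0125, so R = e^0.0125 = 1.0126
Risk-neutral probability p = (e^0.0125 − 0.7985)/(1.2523 − 0.7985) = 0.2141/0.4538 = 0.4717
Terminal stock prices: S_u = 169.1, S_d = 107.8
Terminal payoffs (S − K): max(8.064, 0) = 8.064, max(-53.2, 0) = 0
Node 0 (S = 135): V_0 = e^(−0.0125)·[0.4717·8.0636 + 0.5283·0.0000] = 3.7564

3.76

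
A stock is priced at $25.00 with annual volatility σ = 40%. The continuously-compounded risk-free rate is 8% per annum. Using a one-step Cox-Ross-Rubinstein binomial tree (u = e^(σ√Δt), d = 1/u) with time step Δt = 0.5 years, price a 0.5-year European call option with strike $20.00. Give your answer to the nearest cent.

$6.34

CRR parameters: u = e^(σ√Δt) = e^(0.4·√0.5) = 1.3269, d = 1/u = 0.7536
Per-period rate: rΔt = 0.08·0.5 = 0.04, so R = e^0.04 = 1.0408
Risk-neutral probability p = (e^0.04 − 0.7536)/(1.3269 − 0.7536) = 0.2872/0.5733 = 0.5009
Terminal stock prices: S_u = 33.17, S_d = 18.84
Terminal payoffs (S − K): max(13.17, 0) = 13.17, max(-1.159, 0) = 0
Node 0 (S = 25): V_0 = e^(−0.04)·[0.5009·13.1724 + 0.4991·0.0000] = 6.3400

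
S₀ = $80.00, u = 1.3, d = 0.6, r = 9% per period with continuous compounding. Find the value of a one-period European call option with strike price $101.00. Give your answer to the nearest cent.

Risk-neutral probability p = (e^0.09 − 0.6)/(1.3 − 0.6) = 0.4942/0.7000 = 0.7060
Terminal stock prices: S_u = 104, S_d = 48
Terminal payoffs (S − K): max(3, 0) = 3, max(-53, 0) = 0
Node 0 (S = 80): V_0 = e^(−0.09)·[0.7060·3.0000 + 0.2940·0.0000] = 1.9356

$1.94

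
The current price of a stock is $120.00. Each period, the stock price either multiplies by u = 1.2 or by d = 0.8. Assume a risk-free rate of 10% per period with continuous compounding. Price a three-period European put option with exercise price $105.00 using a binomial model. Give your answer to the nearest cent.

$1.65

Risk-neutral probability p = (e^0.1 − 0.8)/(1.2 − 0.8) = 0.3052/0.4000 = 0.7629
Terminal stock prices: S_uuu = 207.4, S_uud = 138.2, S_udd = 92.16, S_ddd = 61.44
Terminal payoffs (K − S): max(-102.4, 0) = 0, max(-33.24, 0) = 0, max(12.84, 0) = 12.84, max(43.56, 0) = 43.56
Node uu (S = 172.8): V_uu = e^(−0.1)·[0.7629·0.0000 + 0.2371·0.0000] = 0.0000
Node ud (S = 115.2): V_ud = e^(−0.1)·[0.7629·0.0000 + 0.2371·12.8400] = 2.7543
Node dd (S = 76.8): V_dd = e^(−0.1)·[0.7629·12.8400 + 0.2371·43.5600] = 18.2079
Node u (S = 144): V_u = e^(−0.1)·[0.7629·0.0000 + 0.2371·2.7543] = 0.5908
Node d (S = 96): V_d = e^(−0.1)·[0.7629·2.7543 + 0.2371·18.2079] = 5.8072
Node 0 (S = 120): V_0 = e^(−0.1)·[0.7629·0.5908 + 0.2371·5.8072] = 1.6536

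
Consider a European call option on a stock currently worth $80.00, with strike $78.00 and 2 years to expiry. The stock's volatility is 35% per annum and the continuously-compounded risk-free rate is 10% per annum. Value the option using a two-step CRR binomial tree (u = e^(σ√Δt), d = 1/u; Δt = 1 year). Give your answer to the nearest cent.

$22.19

CRR parameters: u = e^(σ√Δt) = e^(0.35·√1) = 1.4191, d = 1/u = 0.7047
Per-period rate: rΔt = 0.1·1 = 0.1, so R = e^0.1 = 1.1052
Risk-neutral probability p = (e^0.1 − 0.7047)/(1.4191 − 0.7047) = 0.4005/0.7144 = 0.5606
Terminal stock prices: S_uu = 161.1, S_ud = 80, S_dd = 39.73
Terminal payoffs (S − K): max(83.1, 0) = 83.1, max(2, 0) = 2, max(-38.27, 0) = 0
Node u (S = 113.5): V_u = e^(−0.1)·[0.5606·83.1002 + 0.4394·2.0000] = 42.9481
Node d (S = 56.38): V_d = e^(−0.1)·[0.5606·2.0000 + 0.4394·0.0000] = 1.0145
Node 0 (S = 80): V_0 = e^(−0.1)·[0.5606·42.9481 + 0.4394·1.0145] = 22.1889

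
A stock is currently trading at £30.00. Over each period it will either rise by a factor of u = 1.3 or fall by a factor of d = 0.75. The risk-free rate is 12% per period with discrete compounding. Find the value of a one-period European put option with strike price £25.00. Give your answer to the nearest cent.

£0.73

Risk-neutral probability p = (1 + 0.12 − 0.75)/(1.3 − 0.75) = 0.3700/0.5500 = 0.6727
Terminal stock prices: S_u = 39, S_d = 22.5
Terminal payoffs (K − S): max(-14, 0) = 0, max(2.5, 0) = 2.5
Node 0 (S = 30): V_0 = 1/1.12·[0.6727·0.0000 + 0.3273·2.5000] = 0.7305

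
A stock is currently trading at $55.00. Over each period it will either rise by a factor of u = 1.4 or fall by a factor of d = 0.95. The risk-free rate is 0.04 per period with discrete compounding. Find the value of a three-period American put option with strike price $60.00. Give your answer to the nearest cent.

Risk-neutral probability p = (1 + 0.04 − 0.95)/(1.4 − 0.95) = 0.0900/0.4500 = 0.2000
Terminal stock prices: S_uuu = 150.9, S_uud = 102.4, S_udd = 69.49, S_ddd = 47.16
Terminal payoffs (K − S): max(-90.92, 0) = 0, max(-42.41, 0) = 0, max(-9.492, 0) = 0, max(12.84, 0) = 12.84
Node uu (S = 107.8): continuation = 1/1.04·[0.2000·0.0000 + 0.8000·0.0000] = 0.0000; exercise value = 0.0000 ≤ continuation, so V_uu = 0.0000
Node ud (S = 73.15): continuation = 1/1.04·[0.2000·0.0000 + 0.8000·0.0000] = 0.0000; exercise value = 0.0000 ≤ continuation, so V_ud = 0.0000
Node dd (S = 49.64): continuation = 1/1.04·[0.2000·0.0000 + 0.8000·12.8444] = 9.8803; exercise value = 10.3625 > continuation, so V_dd = 10.3625 (exercise)
Node u (S = 77): continuation = 1/1.04·[0.2000·0.0000 + 0.8000·0.0000] = 0.0000; exercise value = 0.0000 ≤ continuation, so V_u = 0.0000
Node d (S = 52.25): continuation = 1/1.04·[0.2000·0.0000 + 0.8000·10.3625] = 7.9712; exercise value = 7.7500 ≤ continuation, so V_d = 7.9712
Node 0 (S = 55): continuation = 1/1.04·[0.2000·0.0000 + 0.8000·7.9712] = 6.1317; exercise value = 5.0000 ≤ continuation, so V_0 = 6.1317

$6.13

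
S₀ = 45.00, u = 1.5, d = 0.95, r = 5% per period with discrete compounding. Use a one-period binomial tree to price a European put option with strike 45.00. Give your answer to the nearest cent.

1.75

Risk-neutral probability p = (1 + 0.05 − 0.95)/(1.5 − 0.95) = 0.1000/0.5500 = 0.1818
Terminal stock prices: S_u = 67.5, S_d = 42.75
Terminal payoffs (K − S): max(-22.5, 0) = 0, max(2.25, 0) = 2.25
Node 0 (S = 45): V_0 = 1/1.05·[0.1818·0.0000 + 0.8182·2.2500] = 1.7532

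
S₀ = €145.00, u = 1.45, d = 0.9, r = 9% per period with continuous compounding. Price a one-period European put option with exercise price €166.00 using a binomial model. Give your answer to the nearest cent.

Risk-neutral probability p = (e^0.09 − 0.9)/(1.45 − 0.9) = 0.1942/0.5500 = 0.3530
Terminal stock prices: S_u = 210.2, S_d = 130.5
Terminal payoffs (K − S): max(-44.25, 0) = 0, max(35.5, 0) = 35.5
Node 0 (S = 145): V_0 = e^(−0.09)·[0.3530·0.0000 + 0.6470·35.5000] = 20.9902

€20.99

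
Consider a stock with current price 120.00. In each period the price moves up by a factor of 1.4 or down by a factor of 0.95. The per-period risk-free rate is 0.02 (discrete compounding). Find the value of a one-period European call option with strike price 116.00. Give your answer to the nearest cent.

Risk-neutral probability p = (1 + 0.02 − 0.95)/(1.4 − 0.95) = 0.0700/0.4500 = 0.1556
Terminal stock prices: S_u = 168, S_d = 114
Terminal payoffs (S − K): max(52, 0) = 52, max(-2, 0) = 0
Node 0 (S = 120): V_0 = 1/1.02·[0.1556·52.0000 + 0.8444·0.0000] = 7.9303

7.93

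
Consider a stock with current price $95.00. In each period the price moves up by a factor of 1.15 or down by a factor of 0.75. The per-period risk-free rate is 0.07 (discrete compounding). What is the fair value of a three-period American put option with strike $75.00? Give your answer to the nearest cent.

Risk-neutral probability p = (1 + 0.07 − 0.75)/(1.15 − 0.75) = 0.3200/0.4000 = 0.8000
Terminal stock prices: S_uuu = 144.5, S_uud = 94.23, S_udd = 61.45, S_ddd = 40.08
Terminal payoffs (K − S): max(-69.48, 0) = 0, max(-19.23, 0) = 0, max(13.55, 0) = 13.55, max(34.92, 0) = 34.92
Node uu (S = 125.6): continuation = 1/1.07·[0.8000·0.0000 + 0.2000·0.0000] = 0.0000; exercise value = 0.0000 ≤ continuation, so V_uu = 0.0000
Node ud (S = 81.94): continuation = 1/1.07·[0.8000·0.0000 + 0.2000·13.5469] = 2.5321; exercise value = 0.0000 ≤ continuation, so V_ud = 2.5321
Node dd (S = 53.44): continuation = 1/1.07·[0.8000·13.5469 + 0.2000·34.9219] = 16.6560; exercise value = 21.5625 > continuation, so V_dd = 21.5625 (exercise)
Node u (S = 109.2): continuation = 1/1.07·[0.8000·0.0000 + 0.2000·2.5321] = 0.4733; exercise value = 0.0000 ≤ continuation, so V_u = 0.4733
Node d (S = 71.25): continuation = 1/1.07·[0.8000·2.5321 + 0.2000·21.5625] = 5.9236; exercise value = 3.7500 ≤ continuation, so V_d = 5.9236
Node 0 (S = 95): continuation = 1/1.07·[0.8000·0.4733 + 0.2000·5.9236] = 1.4611; exercise value = 0.0000 ≤ continuation, so V_0 = 1.4611

$1.46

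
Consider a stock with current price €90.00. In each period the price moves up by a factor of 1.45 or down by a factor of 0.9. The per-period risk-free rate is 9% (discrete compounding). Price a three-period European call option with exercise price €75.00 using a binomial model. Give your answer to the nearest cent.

€34.12

Risk-neutral probability p = (1 + 0.09 − 0.9)/(1.45 − 0.9) = 0.1900/0.5500 = 0.3455
Terminal stock prices: S_uuu = 274.4, S_uud = 170.3, S_udd = 105.7, S_ddd = 65.61
Terminal payoffs (S − K): max(199.4, 0) = 199.4, max(95.3, 0) = 95.3, max(30.71, 0) = 30.71, max(-9.39, 0) = 0
Node uu (S = 189.2): V_uu = 1/1.09·[0.3455·199.3762 + 0.6545·95.3025] = 120.4177
Node ud (S = 117.5): V_ud = 1/1.09·[0.3455·95.3025 + 0.6545·30.7050] = 48.6427
Node dd (S = 72.9): V_dd = 1/1.09·[0.3455·30.7050 + 0.6545·0.0000] = 9.7314
Node u (S = 130.5): V_u = 1/1.09·[0.3455·120.4177 + 0.6545·48.6427] = 67.3740
Node d (S = 81): V_d = 1/1.09·[0.3455·48.6427 + 0.6545·9.7314] = 21.2600
Node 0 (S = 90): V_0 = 1/1.09·[0.3455·67.3740 + 0.6545·21.2600] = 34.1196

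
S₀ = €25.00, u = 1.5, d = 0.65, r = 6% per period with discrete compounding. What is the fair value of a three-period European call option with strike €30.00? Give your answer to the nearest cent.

€7.11

Risk-neutral probability p = (1 + 0.06 − 0.65)/(1.5 − 0.65) = 0.4100/0.8500 = 0.4824
Terminal stock prices: S_uuu = 84.38, S_uud = 36.56, S_udd = 15.84, S_ddd = 6.866
Terminal payoffs (S − K): max(54.38, 0) = 54.38, max(6.562, 0) = 6.562, max(-14.16, 0) = 0, max(-23.13, 0) = 0
Node uu (S = 56.25): V_uu = 1/1.06·[0.4824·54.3750 + 0.5176·6.5625] = 27.9481
Node ud (S = 24.38): V_ud = 1/1.06·[0.4824·6.5625 + 0.5176·0.0000] = 2.9863
Node dd (S = 10.56): V_dd = 1/1.06·[0.4824·0.0000 + 0.5176·0.0000] = 0.0000
Node u (S = 37.5): V_u = 1/1.06·[0.4824·27.9481 + 0.5176·2.9863] = 14.1761
Node d (S = 16.25): V_d = 1/1.06·[0.4824·2.9863 + 0.5176·0.0000] = 1.3589
Node 0 (S = 25): V_0 = 1/1.06·[0.4824·14.1761 + 0.5176·1.3589] = 7.1145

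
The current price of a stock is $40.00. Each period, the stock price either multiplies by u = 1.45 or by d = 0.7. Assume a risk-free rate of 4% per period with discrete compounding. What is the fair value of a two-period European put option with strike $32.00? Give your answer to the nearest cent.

Risk-neutral probability p = (1 + 0.04 − 0.7)/(1.45 − 0.7) = 0.3400/0.7500 = 0.4533
Terminal stock prices: S_uu = 84.1, S_ud = 40.6, S_dd = 19.6
Terminal payoffs (K − S): max(-52.1, 0) = 0, max(-8.6, 0) = 0, max(12.4, 0) = 12.4
Node u (S = 58): V_u = 1/1.04·[0.4533·0.0000 + 0.5467·0.0000] = 0.0000
Node d (S = 28): V_d = 1/1.04·[0.4533·0.0000 + 0.5467·12.4000] = 6.5179
Node 0 (S = 40): V_0 = 1/1.04·[0.4533·0.0000 + 0.5467·6.5179] = 3.4261

$3.43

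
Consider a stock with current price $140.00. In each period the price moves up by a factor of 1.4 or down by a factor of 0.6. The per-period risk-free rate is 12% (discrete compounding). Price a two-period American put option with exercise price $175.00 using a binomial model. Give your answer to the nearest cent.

Risk-neutral probability p = (1 + 0.12 − 0.6)/(1.4 − 0.6) = 0.5200/0.8000 = 0.6500
Terminal stock prices: S_uu = 274.4, S_ud = 117.6, S_dd = 50.4
Terminal payoffs (K − S): max(-99.4, 0) = 0, max(57.4, 0) = 57.4, max(124.6, 0) = 124.6
Node u (S = 196): continuation = 1/1.12·[0.6500·0.0000 + 0.3500·57.4000] = 17.9375; exercise value = 0.0000 ≤ continuation, so V_u = 17.9375
Node d (S = 84): continuation = 1/1.12·[0.6500·57.4000 + 0.3500·124.6000] = 72.2500; exercise value = 91.0000 > continuation, so V_d = 91.0000 (exercise)
Node 0 (S = 140): continuation = 1/1.12·[0.6500·17.9375 + 0.3500·91.0000] = 38.8477; exercise value = 35.0000 ≤ continuation, so V_0 = 38.8477

$38.85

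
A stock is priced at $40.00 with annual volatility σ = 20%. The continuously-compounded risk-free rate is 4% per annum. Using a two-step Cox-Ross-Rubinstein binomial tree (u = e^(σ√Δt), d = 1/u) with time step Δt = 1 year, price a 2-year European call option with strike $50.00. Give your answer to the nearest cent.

CRR parameters: u = e^(σ√Δt) = e^(0.2·√1) = 1.2214, d = 1/u = 0.8187
Per-period rate: rΔt = 0.04·1 = 0.04, so R = e^0.04 = 1.0408
Risk-neutral probability p = (e^0.04 − 0.8187)/(1.2214 − 0.8187) = 0.2221/0.4027 = 0.5515
Terminal stock prices: S_uu = 59.67, S_ud = 40, S_dd = 26.81
Terminal payoffs (S − K): max(9.673, 0) = 9.673, max(-10, 0) = 0, max(-23.19, 0) = 0
Node u (S = 48.86): V_u = e^(−0.04)·[0.5515·9.6730 + 0.4485·0.0000] = 5.1256
Node d (S = 32.75): V_d = e^(−0.04)·[0.5515·0.0000 + 0.4485·0.0000] = 0.0000
Node 0 (S = 40): V_0 = e^(−0.04)·[0.5515·5.1256 + 0.4485·0.0000] = 2.7160

$2.72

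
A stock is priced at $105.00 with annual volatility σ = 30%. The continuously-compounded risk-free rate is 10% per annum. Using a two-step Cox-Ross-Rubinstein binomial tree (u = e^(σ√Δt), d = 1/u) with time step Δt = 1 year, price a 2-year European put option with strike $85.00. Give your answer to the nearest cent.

CRR parameters: u = e^(σ√Δt) = e^(0.3·√1) = 1.3499, d = 1/u = 0.7408
Per-period rate: rΔt = 0.1·1 = 0.1, so R = e^0.1 = 1.1052
Risk-neutral probability p = (e^0.1 − 0.7408)/(1.3499 − 0.7408) = 0.3644/0.6090 = 0.5982
Terminal stock prices: S_uu = 191.3, S_ud = 105, S_dd = 57.63
Terminal payoffs (K − S): max(-106.3, 0) = 0, max(-20, 0) = 0, max(27.37, 0) = 27.37
Node u (S = 141.7): V_u = e^(−0.1)·[0.5982·0.0000 + 0.4018·0.0000] = 0.0000
Node d (S = 77.79): V_d = e^(−0.1)·[0.5982·0.0000 + 0.4018·27.3748] = 9.9515
Node 0 (S = 105): V_0 = e^(−0.1)·[0.5982·0.0000 + 0.4018·9.9515] = 3.6176

$3.62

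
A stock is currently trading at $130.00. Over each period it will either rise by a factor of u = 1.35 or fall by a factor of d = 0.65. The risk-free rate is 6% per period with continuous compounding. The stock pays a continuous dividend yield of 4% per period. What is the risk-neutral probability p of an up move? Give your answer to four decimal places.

Per-period risk-free factor R = e^0.06 = 1.0618; dividend-adjusted growth = e^(0.06−0.04) = 1.0202.
Risk-neutral probability p = (1.0202 − 0.65)/(1.35 − 0.65) = 0.3702/0.7000 = 0.5289

p = 0.5289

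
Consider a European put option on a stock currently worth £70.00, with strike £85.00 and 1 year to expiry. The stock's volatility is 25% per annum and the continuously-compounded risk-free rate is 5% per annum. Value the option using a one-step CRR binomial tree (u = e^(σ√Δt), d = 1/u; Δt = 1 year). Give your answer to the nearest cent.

£13.36

CRR parameters: u = e^(σ√Δt) = e^(0.25·√1) = 1.2840, d = 1/u = 0.7788
Per-period rate: rΔt = 0.05·1 = 0.05, so R = e^0.05 = 1.0513
Risk-neutral probability p = (e^0.05 − 0.7788)/(1.2840 − 0.7788) = 0.2725/0.5052 = 0.5393
Terminal stock prices: S_u = 89.88, S_d = 54.52
Terminal payoffs (K − S): max(-4.882, 0) = 0, max(30.48, 0) = 30.48
Node 0 (S = 70): V_0 = e^(−0.05)·[0.5393·0.0000 + 0.4607·30.4839] = 13.3589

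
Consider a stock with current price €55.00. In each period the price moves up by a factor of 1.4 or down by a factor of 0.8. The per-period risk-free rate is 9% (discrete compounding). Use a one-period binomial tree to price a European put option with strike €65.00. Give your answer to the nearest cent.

Risk-neutral probability p = (1 + 0.09 − 0.8)/(1.4 − 0.8) = 0.2900/0.6000 = 0.4833
Terminal stock prices: S_u = 77, S_d = 44
Terminal payoffs (K − S): max(-12, 0) = 0, max(21, 0) = 21
Node 0 (S = 55): V_0 = 1/1.09·[0.4833·0.0000 + 0.5167·21.0000] = 9.9541

€9.95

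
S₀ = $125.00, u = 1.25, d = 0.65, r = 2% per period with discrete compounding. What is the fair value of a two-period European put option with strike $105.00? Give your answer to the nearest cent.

$8.93

Risk-neutral probability p = (1 + 0.02 − 0.65)/(1.25 − 0.65) = 0.3700/0.6000 = 0.6167
Terminal stock prices: S_uu = 195.3, S_ud = 101.6, S_dd = 52.81
Terminal payoffs (K − S): max(-90.31, 0) = 0, max(3.438, 0) = 3.438, max(52.19, 0) = 52.19
Node u (S = 156.2): V_u = 1/1.02·[0.6167·0.0000 + 0.3833·3.4375] = 1.2919
Node d (S = 81.25): V_d = 1/1.02·[0.6167·3.4375 + 0.3833·52.1875] = 21.6912
Node 0 (S = 125): V_0 = 1/1.02·[0.6167·1.2919 + 0.3833·21.6912] = 8.9329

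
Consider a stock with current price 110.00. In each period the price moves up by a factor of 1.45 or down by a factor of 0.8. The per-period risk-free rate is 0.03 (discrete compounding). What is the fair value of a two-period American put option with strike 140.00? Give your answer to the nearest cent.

Risk-neutral probability p = (1 + 0.03 − 0.8)/(1.45 − 0.8) = 0.2300/0.6500 = 0.3538
Terminal stock prices: S_uu = 231.3, S_ud = 127.6, S_dd = 70.4
Terminal payoffs (K − S): max(-91.28, 0) = 0, max(12.4, 0) = 12.4, max(69.6, 0) = 69.6
Node u (S = 159.5): continuation = 1/1.03·[0.3538·0.0000 + 0.6462·12.4000] = 7.7789; exercise value = 0.0000 ≤ continuation, so V_u = 7.7789
Node d (S = 88): continuation = 1/1.03·[0.3538·12.4000 + 0.6462·69.6000] = 47.9223; exercise value = 52.0000 > continuation, so V_d = 52.0000 (exercise)
Node 0 (S = 110): continuation = 1/1.03·[0.3538·7.7789 + 0.6462·52.0000] = 35.2937; exercise value = 30.0000 ≤ continuation, so V_0 = 35.2937

35.29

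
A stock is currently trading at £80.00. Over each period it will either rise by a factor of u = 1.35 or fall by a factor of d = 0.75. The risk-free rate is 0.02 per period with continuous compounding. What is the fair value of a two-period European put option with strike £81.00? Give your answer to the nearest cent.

Risk-neutral probability p = (e^0.02 − 0.75)/(1.35 − 0.75) = 0.2702/0.6000 = 0.4503
Terminal stock prices: S_uu = 145.8, S_ud = 81, S_dd = 45
Terminal payoffs (K − S): max(-64.8, 0) = 0, max(0, 0) = 0, max(36, 0) = 36
Node u (S = 108): V_u = e^(−0.02)·[0.4503·0.0000 + 0.5497·0.0000] = 0.0000
Node d (S = 60): V_d = e^(−0.02)·[0.4503·0.0000 + 0.5497·36.0000] = 19.3961
Node 0 (S = 80): V_0 = e^(−0.02)·[0.4503·0.0000 + 0.5497·19.3961] = 10.4502

£10.45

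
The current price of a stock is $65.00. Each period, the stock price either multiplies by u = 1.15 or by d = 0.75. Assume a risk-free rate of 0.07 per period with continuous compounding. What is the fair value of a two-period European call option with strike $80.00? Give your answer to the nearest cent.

$3.37

Risk-neutral probability p = (e^0.07 − 0.75)/(1.15 − 0.75) = 0.3225/0.4000 = 0.8063
Terminal stock prices: S_uu = 85.96, S_ud = 56.06, S_dd = 36.56
Terminal payoffs (S − K): max(5.962, 0) = 5.962, max(-23.94, 0) = 0, max(-43.44, 0) = 0
Node u (S = 74.75): V_u = e^(−0.07)·[0.8063·5.9625 + 0.1937·0.0000] = 4.4824
Node d (S = 48.75): V_d = e^(−0.07)·[0.8063·0.0000 + 0.1937·0.0000] = 0.0000
Node 0 (S = 65): V_0 = e^(−0.07)·[0.8063·4.4824 + 0.1937·0.0000] = 3.3697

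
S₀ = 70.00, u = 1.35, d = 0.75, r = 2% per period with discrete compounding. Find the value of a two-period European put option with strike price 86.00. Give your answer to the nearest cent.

20.75

Risk-neutral probability p = (1 + 0.02 − 0.75)/(1.35 − 0.75) = 0.2700/0.6000 = 0.4500
Terminal stock prices: S_uu = 127.6, S_ud = 70.88, S_dd = 39.38
Terminal payoffs (K − S): max(-41.58, 0) = 0, max(15.12, 0) = 15.12, max(46.62, 0) = 46.62
Node u (S = 94.5): V_u = 1/1.02·[0.4500·0.0000 + 0.5500·15.1250] = 8.1556
Node d (S = 52.5): V_d = 1/1.02·[0.4500·15.1250 + 0.5500·46.6250] = 31.8137
Node 0 (S = 70): V_0 = 1/1.02·[0.4500·8.1556 + 0.5500·31.8137] = 20.7525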